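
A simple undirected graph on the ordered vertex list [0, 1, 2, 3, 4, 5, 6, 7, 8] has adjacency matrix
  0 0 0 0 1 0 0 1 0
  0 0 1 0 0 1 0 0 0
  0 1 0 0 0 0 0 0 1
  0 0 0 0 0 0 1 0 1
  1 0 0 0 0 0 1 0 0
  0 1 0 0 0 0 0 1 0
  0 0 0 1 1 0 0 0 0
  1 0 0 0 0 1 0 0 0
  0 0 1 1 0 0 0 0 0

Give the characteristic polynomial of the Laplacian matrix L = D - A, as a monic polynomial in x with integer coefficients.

Each diagonal entry of L is the vertex degree and each off-diagonal entry is -1 where an edge is present, 0 otherwise; in the order [0, 1, 2, 3, 4, 5, 6, 7, 8] the diagonal is [2, 2, 2, 2, 2, 2, 2, 2, 2]. L has integer entries, so p(x) = det(xI - L) has integer coefficients. Expanding the determinant yields x^9 - 18x^8 + 135x^7 - 546x^6 + 1287x^5 - 1782x^4 + 1386x^3 - 540x^2 + 81x. The constant term is 0 because L is singular (the all-ones vector lies in its kernel). By the matrix-tree theorem the graph has (1/9) * product of the nonzero eigenvalues = 9 spanning trees.

x^9 - 18x^8 + 135x^7 - 546x^6 + 1287x^5 - 1782x^4 + 1386x^3 - 540x^2 + 81x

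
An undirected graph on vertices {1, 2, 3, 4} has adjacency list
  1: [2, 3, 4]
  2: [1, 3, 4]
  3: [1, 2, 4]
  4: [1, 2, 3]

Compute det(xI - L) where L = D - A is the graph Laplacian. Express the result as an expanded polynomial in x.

x^4 - 12x^3 + 48x^2 - 64x

With the vertex order [1, 2, 3, 4], the degrees are [3, 3, 3, 3], giving D = diag(3, 3, 3, 3) and L = D - A. L has integer entries, so p(x) = det(xI - L) has integer coefficients. Expanding the determinant yields x^4 - 12x^3 + 48x^2 - 64x. The coefficient of x^3 equals -trace(L) = -12, matching the sum of degrees. There is one zero in the spectrum, matching the 1 component.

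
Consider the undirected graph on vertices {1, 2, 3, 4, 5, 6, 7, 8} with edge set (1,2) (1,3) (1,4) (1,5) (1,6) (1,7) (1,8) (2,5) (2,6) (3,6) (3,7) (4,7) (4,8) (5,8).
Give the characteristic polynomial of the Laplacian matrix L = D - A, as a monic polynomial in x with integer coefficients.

x^8 - 28x^7 + 322x^6 - 1974x^5 + 6965x^4 - 14126x^3 + 15225x^2 - 6728x

With the vertex order [1, 2, 3, 4, 5, 6, 7, 8], the degrees are [7, 3, 3, 3, 3, 3, 3, 3], giving D = diag(7, 3, 3, 3, 3, 3, 3, 3) and L = D - A. Computing det(xI - L) by cofactor expansion (or equivalently via sum-over-permutations) gives x^8 - 28x^7 + 322x^6 - 1974x^5 + 6965x^4 - 14126x^3 + 15225x^2 - 6728x. The coefficient of x^7 equals -trace(L) = -28, matching the sum of degrees. The eigenvalues sum to 28, which equals trace(L) = 2|E|.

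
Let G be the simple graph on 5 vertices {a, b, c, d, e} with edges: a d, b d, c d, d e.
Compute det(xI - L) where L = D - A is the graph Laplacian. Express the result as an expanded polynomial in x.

x^5 - 8x^4 + 18x^3 - 16x^2 + 5x

With the vertex order [a, b, c, d, e], the degrees are [1, 1, 1, 4, 1], giving D = diag(1, 1, 1, 4, 1) and L = D - A. The eigenvalues of L are [0, 1, 1, 1, 5]; the characteristic polynomial is the product of (x - lambda_i), which multiplies out to x^5 - 8x^4 + 18x^3 - 16x^2 + 5x. The coefficient of x^4 equals -trace(L) = -8, matching the sum of degrees. There is one zero in the spectrum, matching the 1 component. The eigenvalues sum to 8, which equals trace(L) = 2|E|.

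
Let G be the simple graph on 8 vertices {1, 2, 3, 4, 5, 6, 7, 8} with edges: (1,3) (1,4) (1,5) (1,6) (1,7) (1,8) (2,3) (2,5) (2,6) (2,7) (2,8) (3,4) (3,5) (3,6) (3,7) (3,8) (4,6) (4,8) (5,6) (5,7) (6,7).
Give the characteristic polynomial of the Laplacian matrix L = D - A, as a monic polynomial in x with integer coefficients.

Reading degrees in the order [1, 2, 3, 4, 5, 6, 7, 8] gives [6, 5, 7, 4, 5, 6, 5, 4]; set D = diag(6, 5, 7, 4, 5, 6, 5, 4) and form L = D - A. L has integer entries, so p(x) = det(xI - L) has integer coefficients. Expanding the determinant yields x^8 - 42x^7 + 747x^6 - 7286x^5 + 42042x^4 - 143326x^3 + 266876x^2 - 208992x. The coefficient of x^7 equals -trace(L) = -42, matching the sum of degrees. The eigenvalues sum to 42, which equals trace(L) = 2|E|. There is one zero in the spectrum, matching the 1 component.

x^8 - 42x^7 + 747x^6 - 7286x^5 + 42042x^4 - 143326x^3 + 266876x^2 - 208992x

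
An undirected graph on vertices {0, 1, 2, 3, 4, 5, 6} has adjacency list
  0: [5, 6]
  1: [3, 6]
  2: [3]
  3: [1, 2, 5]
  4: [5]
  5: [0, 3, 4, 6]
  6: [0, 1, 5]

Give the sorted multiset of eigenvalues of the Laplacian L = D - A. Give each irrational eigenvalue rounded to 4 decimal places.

[0, 0.6338, 1, 1.7405, 3.3172, 3.8665, 5.4420]

Each diagonal entry of L is the vertex degree and each off-diagonal entry is -1 where an edge is present, 0 otherwise; in the order [0, 1, 2, 3, 4, 5, 6] the diagonal is [2, 2, 1, 3, 1, 4, 3]. Since every row of L sums to 0, the all-ones vector is in the kernel and 0 is an eigenvalue. By the matrix-tree theorem the graph has (1/7) * product of the nonzero eigenvalues = 11 spanning trees. The eigenvalues sum to 16, which equals trace(L) = 2|E|.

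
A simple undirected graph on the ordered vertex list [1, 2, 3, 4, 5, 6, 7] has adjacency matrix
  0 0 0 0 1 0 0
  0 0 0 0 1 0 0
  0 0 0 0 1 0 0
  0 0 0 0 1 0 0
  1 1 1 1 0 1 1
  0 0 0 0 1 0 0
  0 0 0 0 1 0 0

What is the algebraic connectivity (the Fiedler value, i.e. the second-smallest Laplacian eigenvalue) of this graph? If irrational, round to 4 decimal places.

1

Each diagonal entry of L is the vertex degree and each off-diagonal entry is -1 where an edge is present, 0 otherwise; in the order [1, 2, 3, 4, 5, 6, 7] the diagonal is [1, 1, 1, 1, 6, 1, 1]. The sorted Laplacian eigenvalues are [0, 1, 1, 1, 1, 1, 7]; the algebraic connectivity is the second entry, 1. The eigenvalues sum to 12, which equals trace(L) = 2|E|.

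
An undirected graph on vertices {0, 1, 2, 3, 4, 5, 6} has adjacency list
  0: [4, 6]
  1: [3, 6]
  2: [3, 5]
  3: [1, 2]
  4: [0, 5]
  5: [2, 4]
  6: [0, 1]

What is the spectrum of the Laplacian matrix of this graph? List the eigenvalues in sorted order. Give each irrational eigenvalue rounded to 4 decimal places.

[0, 0.7530, 0.7530, 2.4450, 2.4450, 3.8019, 3.8019]

With the vertex order [0, 1, 2, 3, 4, 5, 6], the degrees are [2, 2, 2, 2, 2, 2, 2], giving D = diag(2, 2, 2, 2, 2, 2, 2) and L = D - A. L is symmetric positive semidefinite, so every eigenvalue is real and nonnegative. The single zero eigenvalue shows the graph is connected. There is one zero in the spectrum, matching the 1 component. The eigenvalues sum to 14, which equals trace(L) = 2|E|.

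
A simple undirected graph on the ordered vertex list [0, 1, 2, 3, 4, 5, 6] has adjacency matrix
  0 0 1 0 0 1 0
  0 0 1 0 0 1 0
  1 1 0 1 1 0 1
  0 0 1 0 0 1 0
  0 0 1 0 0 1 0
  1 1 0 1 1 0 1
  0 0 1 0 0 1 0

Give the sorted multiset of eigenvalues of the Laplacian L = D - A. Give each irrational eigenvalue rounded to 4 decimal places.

[0, 2, 2, 2, 2, 5, 7]

Each diagonal entry of L is the vertex degree and each off-diagonal entry is -1 where an edge is present, 0 otherwise; in the order [0, 1, 2, 3, 4, 5, 6] the diagonal is [2, 2, 5, 2, 2, 5, 2]. The multiplicity of 0 as a Laplacian eigenvalue equals the number of connected components. The single zero eigenvalue shows the graph is connected.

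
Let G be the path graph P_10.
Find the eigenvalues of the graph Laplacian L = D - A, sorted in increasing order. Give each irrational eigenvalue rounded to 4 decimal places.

[0, 0.0979, 0.3820, 0.8244, 1.3820, 2, 2.6180, 3.1756, 3.6180, 3.9021]

The graph has 10 vertices and degree multiset [2, 2, 2, 2, 2, 2, 2, 2, 1, 1]; D is the diagonal matrix of degrees and L = D - A. Since every row of L sums to 0, the all-ones vector is in the kernel and 0 is an eigenvalue. The single zero eigenvalue shows the graph is connected. The largest eigenvalue, 3.9021, is at most the vertex count 10. The eigenvalues sum to 18, which equals trace(L) = 2|E|.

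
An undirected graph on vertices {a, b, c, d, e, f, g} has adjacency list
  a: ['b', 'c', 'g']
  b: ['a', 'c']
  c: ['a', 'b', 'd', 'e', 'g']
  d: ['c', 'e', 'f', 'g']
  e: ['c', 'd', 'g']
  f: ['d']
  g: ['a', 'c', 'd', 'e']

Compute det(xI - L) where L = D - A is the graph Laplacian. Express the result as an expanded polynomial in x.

Each diagonal entry of L is the vertex degree and each off-diagonal entry is -1 where an edge is present, 0 otherwise; in the order [a, b, c, d, e, f, g] the diagonal is [3, 2, 5, 4, 3, 1, 4]. Computing det(xI - L) by cofactor expansion (or equivalently via sum-over-permutations) gives x^7 - 22x^6 + 191x^5 - 826x^4 + 1839x^3 - 1940x^2 + 728x. Since p(0) = det(-L) = 0, x divides p(x). The largest eigenvalue, 6.0766, is at most the vertex count 7. There is one zero in the spectrum, matching the 1 component.

x^7 - 22x^6 + 191x^5 - 826x^4 + 1839x^3 - 1940x^2 + 728x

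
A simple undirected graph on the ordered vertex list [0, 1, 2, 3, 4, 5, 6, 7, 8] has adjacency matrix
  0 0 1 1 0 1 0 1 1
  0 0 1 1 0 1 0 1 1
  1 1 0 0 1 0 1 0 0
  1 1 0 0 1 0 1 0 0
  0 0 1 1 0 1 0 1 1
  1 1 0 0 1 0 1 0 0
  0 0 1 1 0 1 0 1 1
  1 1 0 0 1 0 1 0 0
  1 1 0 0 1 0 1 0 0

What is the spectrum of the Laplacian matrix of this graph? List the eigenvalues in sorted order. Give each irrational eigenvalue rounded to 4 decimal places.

With the vertex order [0, 1, 2, 3, 4, 5, 6, 7, 8], the degrees are [5, 5, 4, 4, 5, 4, 5, 4, 4], giving D = diag(5, 5, 4, 4, 5, 4, 5, 4, 4) and L = D - A. L is symmetric positive semidefinite, so every eigenvalue is real and nonnegative. The eigenvalues sum to 40, which equals trace(L) = 2|E|. By the matrix-tree theorem the graph has (1/9) * product of the nonzero eigenvalues = 32000 spanning trees.

[0, 4, 4, 4, 4, 5, 5, 5, 9]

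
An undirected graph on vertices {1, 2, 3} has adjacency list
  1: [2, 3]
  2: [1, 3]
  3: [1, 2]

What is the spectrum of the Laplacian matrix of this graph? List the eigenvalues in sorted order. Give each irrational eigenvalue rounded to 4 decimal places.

Each diagonal entry of L is the vertex degree and each off-diagonal entry is -1 where an edge is present, 0 otherwise; in the order [1, 2, 3] the diagonal is [2, 2, 2]. Since every row of L sums to 0, the all-ones vector is in the kernel and 0 is an eigenvalue. The largest eigenvalue, 3, is at most the vertex count 3.

[0, 3, 3]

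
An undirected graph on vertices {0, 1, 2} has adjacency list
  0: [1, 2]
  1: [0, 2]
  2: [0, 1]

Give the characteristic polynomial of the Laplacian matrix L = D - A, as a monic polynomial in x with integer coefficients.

Each diagonal entry of L is the vertex degree and each off-diagonal entry is -1 where an edge is present, 0 otherwise; in the order [0, 1, 2] the diagonal is [2, 2, 2]. The eigenvalues of L are [0, 3, 3]; the characteristic polynomial is the product of (x - lambda_i), which multiplies out to x^3 - 6x^2 + 9x. The coefficient of x^2 equals -trace(L) = -6, matching the sum of degrees.

x^3 - 6x^2 + 9x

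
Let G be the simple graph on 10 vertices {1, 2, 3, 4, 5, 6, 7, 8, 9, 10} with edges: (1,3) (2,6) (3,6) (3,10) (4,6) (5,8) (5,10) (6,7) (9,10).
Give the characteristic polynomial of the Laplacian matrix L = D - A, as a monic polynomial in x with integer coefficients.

x^10 - 18x^9 + 131x^8 - 502x^7 + 1110x^6 - 1464x^5 + 1150x^4 - 516x^3 + 118x^2 - 10x

With the vertex order [1, 2, 3, 4, 5, 6, 7, 8, 9, 10], the degrees are [1, 1, 3, 1, 2, 4, 1, 1, 1, 3], giving D = diag(1, 1, 3, 1, 2, 4, 1, 1, 1, 3) and L = D - A. L has integer entries, so p(x) = det(xI - L) has integer coefficients. Expanding the determinant yields x^10 - 18x^9 + 131x^8 - 502x^7 + 1110x^6 - 1464x^5 + 1150x^4 - 516x^3 + 118x^2 - 10x. The constant term is 0 because L is singular (the all-ones vector lies in its kernel).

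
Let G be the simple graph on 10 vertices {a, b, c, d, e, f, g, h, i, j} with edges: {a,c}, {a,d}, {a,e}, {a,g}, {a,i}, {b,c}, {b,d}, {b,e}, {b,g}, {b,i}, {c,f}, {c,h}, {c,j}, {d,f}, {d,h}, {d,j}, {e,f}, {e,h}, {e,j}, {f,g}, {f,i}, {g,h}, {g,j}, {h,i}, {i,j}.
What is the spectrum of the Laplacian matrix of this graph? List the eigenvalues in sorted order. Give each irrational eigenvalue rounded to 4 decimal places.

Reading degrees in the order [a, b, c, d, e, f, g, h, i, j] gives [5, 5, 5, 5, 5, 5, 5, 5, 5, 5]; set D = diag(5, 5, 5, 5, 5, 5, 5, 5, 5, 5) and form L = D - A. The multiplicity of 0 as a Laplacian eigenvalue equals the number of connected components. The single zero eigenvalue shows the graph is connected. By the matrix-tree theorem the graph has (1/10) * product of the nonzero eigenvalues = 390625 spanning trees. The largest eigenvalue, 10, is at most the vertex count 10.

[0, 5, 5, 5, 5, 5, 5, 5, 5, 10]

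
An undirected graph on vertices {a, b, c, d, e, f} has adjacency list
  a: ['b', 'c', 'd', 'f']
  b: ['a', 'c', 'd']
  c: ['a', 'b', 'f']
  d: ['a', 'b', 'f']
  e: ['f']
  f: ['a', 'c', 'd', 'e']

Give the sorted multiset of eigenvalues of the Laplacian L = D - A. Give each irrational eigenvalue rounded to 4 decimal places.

[0, 0.9139, 3, 3.5720, 5, 5.5141]

With the vertex order [a, b, c, d, e, f], the degrees are [4, 3, 3, 3, 1, 4], giving D = diag(4, 3, 3, 3, 1, 4) and L = D - A. Since every row of L sums to 0, the all-ones vector is in the kernel and 0 is an eigenvalue. The single zero eigenvalue shows the graph is connected. By the matrix-tree theorem the graph has (1/6) * product of the nonzero eigenvalues = 45 spanning trees.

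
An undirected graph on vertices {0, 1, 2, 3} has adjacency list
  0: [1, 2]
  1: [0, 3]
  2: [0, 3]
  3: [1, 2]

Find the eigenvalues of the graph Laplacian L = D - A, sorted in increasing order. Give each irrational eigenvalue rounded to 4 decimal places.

Reading degrees in the order [0, 1, 2, 3] gives [2, 2, 2, 2]; set D = diag(2, 2, 2, 2) and form L = D - A. L is symmetric positive semidefinite, so every eigenvalue is real and nonnegative.

[0, 2, 2, 4]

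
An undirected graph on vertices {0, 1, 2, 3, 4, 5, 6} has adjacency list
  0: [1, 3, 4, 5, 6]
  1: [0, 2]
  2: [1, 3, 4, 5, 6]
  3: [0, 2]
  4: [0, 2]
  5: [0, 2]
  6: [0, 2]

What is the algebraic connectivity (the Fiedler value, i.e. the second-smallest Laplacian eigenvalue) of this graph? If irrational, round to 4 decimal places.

2

Each diagonal entry of L is the vertex degree and each off-diagonal entry is -1 where an edge is present, 0 otherwise; in the order [0, 1, 2, 3, 4, 5, 6] the diagonal is [5, 2, 5, 2, 2, 2, 2]. The smallest Laplacian eigenvalue is always 0. The next one, lambda_2 = 2, measures how hard the graph is to disconnect: larger values mean better connectivity. There is one zero in the spectrum, matching the 1 component.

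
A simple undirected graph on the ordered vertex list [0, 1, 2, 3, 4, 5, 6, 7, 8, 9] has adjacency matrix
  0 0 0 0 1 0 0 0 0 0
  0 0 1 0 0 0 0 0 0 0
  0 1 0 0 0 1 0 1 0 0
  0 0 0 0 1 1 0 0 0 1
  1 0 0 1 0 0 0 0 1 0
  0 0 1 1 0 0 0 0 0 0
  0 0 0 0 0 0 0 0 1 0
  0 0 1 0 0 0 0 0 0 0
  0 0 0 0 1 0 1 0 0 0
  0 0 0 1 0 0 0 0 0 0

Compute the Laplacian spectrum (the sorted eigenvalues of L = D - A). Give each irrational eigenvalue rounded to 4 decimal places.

With the vertex order [0, 1, 2, 3, 4, 5, 6, 7, 8, 9], the degrees are [1, 1, 3, 3, 3, 2, 1, 1, 2, 1], giving D = diag(1, 1, 3, 3, 3, 2, 1, 1, 2, 1) and L = D - A. L is symmetric positive semidefinite, so every eigenvalue is real and nonnegative. The single zero eigenvalue shows the graph is connected.

[0, 0.1535, 0.4616, 0.7026, 1, 1.5019, 2.1589, 3.2036, 4.0827, 4.7351]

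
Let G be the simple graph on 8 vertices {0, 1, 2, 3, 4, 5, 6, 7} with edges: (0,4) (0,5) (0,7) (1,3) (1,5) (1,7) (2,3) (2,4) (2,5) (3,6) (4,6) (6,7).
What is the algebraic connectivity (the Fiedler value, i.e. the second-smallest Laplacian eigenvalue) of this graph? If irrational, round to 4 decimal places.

2

Reading degrees in the order [0, 1, 2, 3, 4, 5, 6, 7] gives [3, 3, 3, 3, 3, 3, 3, 3]; set D = diag(3, 3, 3, 3, 3, 3, 3, 3) and form L = D - A. The smallest Laplacian eigenvalue is always 0. The next one, lambda_2 = 2, measures how hard the graph is to disconnect: larger values mean better connectivity. By the matrix-tree theorem the graph has (1/8) * product of the nonzero eigenvalues = 384 spanning trees.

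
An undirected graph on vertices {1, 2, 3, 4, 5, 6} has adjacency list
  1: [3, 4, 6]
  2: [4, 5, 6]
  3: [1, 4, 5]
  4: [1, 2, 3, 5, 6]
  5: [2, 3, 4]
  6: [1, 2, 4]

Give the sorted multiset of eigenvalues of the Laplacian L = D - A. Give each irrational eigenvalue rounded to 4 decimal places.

[0, 2.3820, 2.3820, 4.6180, 4.6180, 6]

With the vertex order [1, 2, 3, 4, 5, 6], the degrees are [3, 3, 3, 5, 3, 3], giving D = diag(3, 3, 3, 5, 3, 3) and L = D - A. The multiplicity of 0 as a Laplacian eigenvalue equals the number of connected components. The single zero eigenvalue shows the graph is connected.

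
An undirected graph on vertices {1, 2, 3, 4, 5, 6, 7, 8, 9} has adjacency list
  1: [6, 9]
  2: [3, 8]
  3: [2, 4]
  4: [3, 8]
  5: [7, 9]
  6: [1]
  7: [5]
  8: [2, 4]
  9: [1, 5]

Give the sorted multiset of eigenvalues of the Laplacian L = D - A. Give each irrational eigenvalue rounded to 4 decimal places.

With the vertex order [1, 2, 3, 4, 5, 6, 7, 8, 9], the degrees are [2, 2, 2, 2, 2, 1, 1, 2, 2], giving D = diag(2, 2, 2, 2, 2, 1, 1, 2, 2) and L = D - A. Diagonalising L (or applying a numerical eigensolver to the 9x9 matrix) gives the spectrum above. The 2 zero eigenvalues correspond to the 2 connected components. The eigenvalues sum to 16, which equals trace(L) = 2|E|. The largest eigenvalue, 4, is at most the vertex count 9.

[0, 0, 0.3820, 1.3820, 2, 2, 2.6180, 3.6180, 4]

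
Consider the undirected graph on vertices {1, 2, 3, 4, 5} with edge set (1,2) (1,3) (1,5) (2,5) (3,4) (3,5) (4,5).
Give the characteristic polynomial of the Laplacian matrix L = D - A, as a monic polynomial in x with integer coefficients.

x^5 - 14x^4 + 70x^3 - 146x^2 + 105x

With the vertex order [1, 2, 3, 4, 5], the degrees are [3, 2, 3, 2, 4], giving D = diag(3, 2, 3, 2, 4) and L = D - A. Computing det(xI - L) by cofactor expansion (or equivalently via sum-over-permutations) gives x^5 - 14x^4 + 70x^3 - 146x^2 + 105x. Since p(0) = det(-L) = 0, x divides p(x). By the matrix-tree theorem the graph has (1/5) * product of the nonzero eigenvalues = 21 spanning trees. The largest eigenvalue, 5, is at most the vertex count 5.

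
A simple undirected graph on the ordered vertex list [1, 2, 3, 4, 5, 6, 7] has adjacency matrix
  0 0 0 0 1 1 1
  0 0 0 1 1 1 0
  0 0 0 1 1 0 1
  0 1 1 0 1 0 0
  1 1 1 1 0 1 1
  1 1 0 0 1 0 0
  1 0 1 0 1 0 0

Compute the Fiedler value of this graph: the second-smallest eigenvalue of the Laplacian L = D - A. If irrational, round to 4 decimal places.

Each diagonal entry of L is the vertex degree and each off-diagonal entry is -1 where an edge is present, 0 otherwise; in the order [1, 2, 3, 4, 5, 6, 7] the diagonal is [3, 3, 3, 3, 6, 3, 3]. The smallest Laplacian eigenvalue is always 0. The next one, lambda_2 = 2, measures how hard the graph is to disconnect: larger values mean better connectivity. By the matrix-tree theorem the graph has (1/7) * product of the nonzero eigenvalues = 320 spanning trees. There is one zero in the spectrum, matching the 1 component.

2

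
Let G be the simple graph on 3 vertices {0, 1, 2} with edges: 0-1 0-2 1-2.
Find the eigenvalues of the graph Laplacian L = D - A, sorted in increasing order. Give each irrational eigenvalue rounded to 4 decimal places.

[0, 3, 3]

Reading degrees in the order [0, 1, 2] gives [2, 2, 2]; set D = diag(2, 2, 2) and form L = D - A. L is symmetric positive semidefinite, so every eigenvalue is real and nonnegative. The eigenvalues sum to 6, which equals trace(L) = 2|E|.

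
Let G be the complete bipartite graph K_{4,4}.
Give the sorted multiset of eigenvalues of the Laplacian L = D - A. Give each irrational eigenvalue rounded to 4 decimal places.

[0, 4, 4, 4, 4, 4, 4, 8]

The graph has 8 vertices and degree multiset [4, 4, 4, 4, 4, 4, 4, 4]; D is the diagonal matrix of degrees and L = D - A. Diagonalising L (or applying a numerical eigensolver to the 8x8 matrix) gives the spectrum above. The single zero eigenvalue shows the graph is connected. The largest eigenvalue, 8, is at most the vertex count 8.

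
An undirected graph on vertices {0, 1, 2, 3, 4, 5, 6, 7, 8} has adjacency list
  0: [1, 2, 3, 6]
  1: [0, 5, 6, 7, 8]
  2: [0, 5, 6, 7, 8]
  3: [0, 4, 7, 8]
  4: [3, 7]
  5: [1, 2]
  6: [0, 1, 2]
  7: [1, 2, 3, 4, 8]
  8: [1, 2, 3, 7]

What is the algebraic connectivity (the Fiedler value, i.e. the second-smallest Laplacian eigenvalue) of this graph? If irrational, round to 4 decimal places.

1.2939

With the vertex order [0, 1, 2, 3, 4, 5, 6, 7, 8], the degrees are [4, 5, 5, 4, 2, 2, 3, 5, 4], giving D = diag(4, 5, 5, 4, 2, 2, 3, 5, 4) and L = D - A. The smallest Laplacian eigenvalue is always 0. The next one, lambda_2 = 1.2939, measures how hard the graph is to disconnect: larger values mean better connectivity.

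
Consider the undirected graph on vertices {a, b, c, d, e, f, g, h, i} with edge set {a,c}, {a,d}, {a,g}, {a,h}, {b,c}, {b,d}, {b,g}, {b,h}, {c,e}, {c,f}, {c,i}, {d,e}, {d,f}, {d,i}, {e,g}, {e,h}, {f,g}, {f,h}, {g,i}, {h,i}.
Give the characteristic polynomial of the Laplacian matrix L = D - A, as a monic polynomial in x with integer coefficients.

With the vertex order [a, b, c, d, e, f, g, h, i], the degrees are [4, 4, 5, 5, 4, 4, 5, 5, 4], giving D = diag(4, 4, 5, 5, 4, 4, 5, 5, 4) and L = D - A. L has integer entries, so p(x) = det(xI - L) has integer coefficients. Expanding the determinant yields x^9 - 40x^8 + 690x^7 - 6720x^6 + 40485x^5 - 154704x^4 + 366560x^3 - 492800x^2 + 288000x. The constant term is 0 because L is singular (the all-ones vector lies in its kernel).

x^9 - 40x^8 + 690x^7 - 6720x^6 + 40485x^5 - 154704x^4 + 366560x^3 - 492800x^2 + 288000x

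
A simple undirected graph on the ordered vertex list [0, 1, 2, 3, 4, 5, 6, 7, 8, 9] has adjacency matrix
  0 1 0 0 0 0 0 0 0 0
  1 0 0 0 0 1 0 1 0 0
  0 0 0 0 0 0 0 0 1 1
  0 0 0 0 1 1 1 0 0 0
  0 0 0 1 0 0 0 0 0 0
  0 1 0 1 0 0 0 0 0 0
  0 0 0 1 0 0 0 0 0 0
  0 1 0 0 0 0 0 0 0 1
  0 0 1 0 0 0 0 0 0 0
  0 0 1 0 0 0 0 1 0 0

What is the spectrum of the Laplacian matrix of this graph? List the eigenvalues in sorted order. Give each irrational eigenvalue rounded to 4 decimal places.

[0, 0.1288, 0.3924, 1, 1, 1.5222, 2.2184, 3.3439, 3.9000, 4.4944]

With the vertex order [0, 1, 2, 3, 4, 5, 6, 7, 8, 9], the degrees are [1, 3, 2, 3, 1, 2, 1, 2, 1, 2], giving D = diag(1, 3, 2, 3, 1, 2, 1, 2, 1, 2) and L = D - A. Diagonalising L (or applying a numerical eigensolver to the 10x10 matrix) gives the spectrum above. The largest eigenvalue, 4.4944, is at most the vertex count 10. By the matrix-tree theorem the graph has (1/10) * product of the nonzero eigenvalues = 1 spanning tree.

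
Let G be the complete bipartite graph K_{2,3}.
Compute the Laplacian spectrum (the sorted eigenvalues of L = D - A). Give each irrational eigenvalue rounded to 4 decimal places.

[0, 2, 2, 3, 5]

The graph has 5 vertices and degree multiset [3, 3, 2, 2, 2]; D is the diagonal matrix of degrees and L = D - A. Since every row of L sums to 0, the all-ones vector is in the kernel and 0 is an eigenvalue. The single zero eigenvalue shows the graph is connected.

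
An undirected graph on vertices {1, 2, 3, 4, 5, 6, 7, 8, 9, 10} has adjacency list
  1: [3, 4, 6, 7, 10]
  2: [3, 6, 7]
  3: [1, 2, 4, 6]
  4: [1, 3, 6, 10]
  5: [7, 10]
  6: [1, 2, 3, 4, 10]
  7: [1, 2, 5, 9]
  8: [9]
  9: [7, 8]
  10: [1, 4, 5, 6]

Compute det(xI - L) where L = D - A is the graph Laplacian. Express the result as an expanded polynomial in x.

With the vertex order [1, 2, 3, 4, 5, 6, 7, 8, 9, 10], the degrees are [5, 3, 4, 4, 2, 5, 4, 1, 2, 4], giving D = diag(5, 3, 4, 4, 2, 5, 4, 1, 2, 4) and L = D - A. Computing det(xI - L) by cofactor expansion (or equivalently via sum-over-permutations) gives x^10 - 34x^9 + 495x^8 - 4028x^7 + 20046x^6 - 62664x^5 + 121340x^4 - 137224x^3 + 78722x^2 - 15530x. The constant term is 0 because L is singular (the all-ones vector lies in its kernel). The largest eigenvalue, 6.7071, is at most the vertex count 10. There is one zero in the spectrum, matching the 1 component.

x^10 - 34x^9 + 495x^8 - 4028x^7 + 20046x^6 - 62664x^5 + 121340x^4 - 137224x^3 + 78722x^2 - 15530x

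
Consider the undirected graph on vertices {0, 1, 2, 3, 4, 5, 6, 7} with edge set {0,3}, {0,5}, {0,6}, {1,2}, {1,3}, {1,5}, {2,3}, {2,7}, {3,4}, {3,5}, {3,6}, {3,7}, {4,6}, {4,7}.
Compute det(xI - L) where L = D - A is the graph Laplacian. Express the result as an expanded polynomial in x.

With the vertex order [0, 1, 2, 3, 4, 5, 6, 7], the degrees are [3, 3, 3, 7, 3, 3, 3, 3], giving D = diag(3, 3, 3, 7, 3, 3, 3, 3) and L = D - A. L has integer entries, so p(x) = det(xI - L) has integer coefficients. Expanding the determinant yields x^8 - 28x^7 + 322x^6 - 1974x^5 + 6965x^4 - 14126x^3 + 15225x^2 - 6728x. The coefficient of x^7 equals -trace(L) = -28, matching the sum of degrees. The largest eigenvalue, 8, is at most the vertex count 8.

x^8 - 28x^7 + 322x^6 - 1974x^5 + 6965x^4 - 14126x^3 + 15225x^2 - 6728x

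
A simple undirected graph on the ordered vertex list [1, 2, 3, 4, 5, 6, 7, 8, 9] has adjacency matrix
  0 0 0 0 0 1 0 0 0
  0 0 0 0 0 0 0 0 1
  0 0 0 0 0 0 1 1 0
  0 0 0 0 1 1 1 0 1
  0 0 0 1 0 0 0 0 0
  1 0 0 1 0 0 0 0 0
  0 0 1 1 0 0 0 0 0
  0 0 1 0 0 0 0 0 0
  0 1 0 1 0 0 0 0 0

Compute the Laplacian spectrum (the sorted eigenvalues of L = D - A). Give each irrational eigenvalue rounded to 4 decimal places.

Reading degrees in the order [1, 2, 3, 4, 5, 6, 7, 8, 9] gives [1, 1, 2, 4, 1, 2, 2, 1, 2]; set D = diag(1, 1, 2, 4, 1, 2, 2, 1, 2) and form L = D - A. The multiplicity of 0 as a Laplacian eigenvalue equals the number of connected components. The single zero eigenvalue shows the graph is connected. By the matrix-tree theorem the graph has (1/9) * product of the nonzero eigenvalues = 1 spanning tree. The eigenvalues sum to 16, which equals trace(L) = 2|E|.

[0, 0.2398, 0.3820, 0.7199, 1.4240, 2.2032, 2.6180, 3.1692, 5.2439]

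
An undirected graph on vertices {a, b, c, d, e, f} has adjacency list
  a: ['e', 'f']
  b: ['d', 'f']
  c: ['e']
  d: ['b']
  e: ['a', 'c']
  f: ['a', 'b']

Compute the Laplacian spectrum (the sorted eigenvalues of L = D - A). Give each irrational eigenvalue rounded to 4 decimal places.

With the vertex order [a, b, c, d, e, f], the degrees are [2, 2, 1, 1, 2, 2], giving D = diag(2, 2, 1, 1, 2, 2) and L = D - A. Diagonalising L (or applying a numerical eigensolver to the 6x6 matrix) gives the spectrum above. The single zero eigenvalue shows the graph is connected. The eigenvalues sum to 10, which equals trace(L) = 2|E|. There is one zero in the spectrum, matching the 1 component.

[0, 0.2679, 1, 2, 3, 3.7321]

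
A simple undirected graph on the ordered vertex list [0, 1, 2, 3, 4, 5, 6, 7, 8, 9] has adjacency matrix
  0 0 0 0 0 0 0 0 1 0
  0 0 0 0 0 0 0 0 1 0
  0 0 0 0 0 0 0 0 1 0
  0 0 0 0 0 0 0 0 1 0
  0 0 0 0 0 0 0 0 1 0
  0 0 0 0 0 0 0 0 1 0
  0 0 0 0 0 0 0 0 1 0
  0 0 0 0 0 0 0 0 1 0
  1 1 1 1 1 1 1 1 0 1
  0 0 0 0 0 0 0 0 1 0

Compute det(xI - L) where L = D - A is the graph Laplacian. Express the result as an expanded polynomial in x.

x^10 - 18x^9 + 108x^8 - 336x^7 + 630x^6 - 756x^5 + 588x^4 - 288x^3 + 81x^2 - 10x

Each diagonal entry of L is the vertex degree and each off-diagonal entry is -1 where an edge is present, 0 otherwise; in the order [0, 1, 2, 3, 4, 5, 6, 7, 8, 9] the diagonal is [1, 1, 1, 1, 1, 1, 1, 1, 9, 1]. Computing det(xI - L) by cofactor expansion (or equivalently via sum-over-permutations) gives x^10 - 18x^9 + 108x^8 - 336x^7 + 630x^6 - 756x^5 + 588x^4 - 288x^3 + 81x^2 - 10x. The coefficient of x^9 equals -trace(L) = -18, matching the sum of degrees. The eigenvalues sum to 18, which equals trace(L) = 2|E|.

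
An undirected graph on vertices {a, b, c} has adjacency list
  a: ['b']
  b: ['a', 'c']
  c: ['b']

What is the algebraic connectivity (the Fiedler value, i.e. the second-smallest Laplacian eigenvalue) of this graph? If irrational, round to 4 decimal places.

1

Each diagonal entry of L is the vertex degree and each off-diagonal entry is -1 where an edge is present, 0 otherwise; in the order [a, b, c] the diagonal is [1, 2, 1]. The sorted Laplacian eigenvalues are [0, 1, 3]; the algebraic connectivity is the second entry, 1. There is one zero in the spectrum, matching the 1 component.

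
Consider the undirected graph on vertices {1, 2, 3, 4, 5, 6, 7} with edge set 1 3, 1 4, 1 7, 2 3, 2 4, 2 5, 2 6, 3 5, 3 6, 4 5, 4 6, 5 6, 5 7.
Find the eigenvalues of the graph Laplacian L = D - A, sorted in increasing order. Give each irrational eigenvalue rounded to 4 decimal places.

With the vertex order [1, 2, 3, 4, 5, 6, 7], the degrees are [3, 4, 4, 4, 5, 4, 2], giving D = diag(3, 4, 4, 4, 5, 4, 2) and L = D - A. L is symmetric positive semidefinite, so every eigenvalue is real and nonnegative. The single zero eigenvalue shows the graph is connected. The eigenvalues sum to 26, which equals trace(L) = 2|E|.

[0, 1.6864, 3.1640, 4, 5, 5.6636, 6.4860]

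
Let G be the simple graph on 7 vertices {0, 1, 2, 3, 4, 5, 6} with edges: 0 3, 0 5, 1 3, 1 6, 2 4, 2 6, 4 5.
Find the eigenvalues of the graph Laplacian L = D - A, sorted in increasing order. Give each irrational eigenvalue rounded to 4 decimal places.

Each diagonal entry of L is the vertex degree and each off-diagonal entry is -1 where an edge is present, 0 otherwise; in the order [0, 1, 2, 3, 4, 5, 6] the diagonal is [2, 2, 2, 2, 2, 2, 2]. Diagonalising L (or applying a numerical eigensolver to the 7x7 matrix) gives the spectrum above. The largest eigenvalue, 3.8019, is at most the vertex count 7.

[0, 0.7530, 0.7530, 2.4450, 2.4450, 3.8019, 3.8019]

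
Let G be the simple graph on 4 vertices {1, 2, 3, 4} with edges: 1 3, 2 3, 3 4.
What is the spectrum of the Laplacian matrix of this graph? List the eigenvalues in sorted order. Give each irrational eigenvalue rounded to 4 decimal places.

Reading degrees in the order [1, 2, 3, 4] gives [1, 1, 3, 1]; set D = diag(1, 1, 3, 1) and form L = D - A. L is symmetric positive semidefinite, so every eigenvalue is real and nonnegative. By the matrix-tree theorem the graph has (1/4) * product of the nonzero eigenvalues = 1 spanning tree.

[0, 1, 1, 4]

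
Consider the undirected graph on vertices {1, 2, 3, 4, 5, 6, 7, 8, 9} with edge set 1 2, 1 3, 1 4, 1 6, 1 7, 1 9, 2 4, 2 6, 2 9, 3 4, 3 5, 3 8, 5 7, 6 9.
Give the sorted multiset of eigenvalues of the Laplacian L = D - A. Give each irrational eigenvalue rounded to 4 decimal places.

[0, 0.7170, 1.0150, 2.3491, 2.8056, 4, 4.6087, 5.3457, 7.1589]

With the vertex order [1, 2, 3, 4, 5, 6, 7, 8, 9], the degrees are [6, 4, 4, 3, 2, 3, 2, 1, 3], giving D = diag(6, 4, 4, 3, 2, 3, 2, 1, 3) and L = D - A. Diagonalising L (or applying a numerical eigensolver to the 9x9 matrix) gives the spectrum above.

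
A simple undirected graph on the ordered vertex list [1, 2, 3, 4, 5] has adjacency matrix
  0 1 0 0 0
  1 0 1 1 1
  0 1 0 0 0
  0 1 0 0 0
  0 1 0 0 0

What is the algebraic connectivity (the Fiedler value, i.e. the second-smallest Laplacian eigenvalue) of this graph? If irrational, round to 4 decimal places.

With the vertex order [1, 2, 3, 4, 5], the degrees are [1, 4, 1, 1, 1], giving D = diag(1, 4, 1, 1, 1) and L = D - A. The smallest Laplacian eigenvalue is always 0. The next one, lambda_2 = 1, measures how hard the graph is to disconnect: larger values mean better connectivity. There is one zero in the spectrum, matching the 1 component. By the matrix-tree theorem the graph has (1/5) * product of the nonzero eigenvalues = 1 spanning tree.

1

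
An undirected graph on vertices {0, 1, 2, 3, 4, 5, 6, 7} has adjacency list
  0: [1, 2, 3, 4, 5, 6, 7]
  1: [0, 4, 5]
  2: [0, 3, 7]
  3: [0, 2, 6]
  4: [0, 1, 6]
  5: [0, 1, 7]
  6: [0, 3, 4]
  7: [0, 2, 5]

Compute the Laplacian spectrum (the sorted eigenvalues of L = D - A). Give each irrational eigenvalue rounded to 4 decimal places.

[0, 1.7530, 1.7530, 3.4450, 3.4450, 4.8019, 4.8019, 8]

Reading degrees in the order [0, 1, 2, 3, 4, 5, 6, 7] gives [7, 3, 3, 3, 3, 3, 3, 3]; set D = diag(7, 3, 3, 3, 3, 3, 3, 3) and form L = D - A. Since every row of L sums to 0, the all-ones vector is in the kernel and 0 is an eigenvalue. The single zero eigenvalue shows the graph is connected. By the matrix-tree theorem the graph has (1/8) * product of the nonzero eigenvalues = 841 spanning trees. There is one zero in the spectrum, matching the 1 component.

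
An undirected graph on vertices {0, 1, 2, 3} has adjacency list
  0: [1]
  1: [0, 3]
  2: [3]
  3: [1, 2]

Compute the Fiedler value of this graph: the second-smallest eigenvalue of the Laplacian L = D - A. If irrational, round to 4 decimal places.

Reading degrees in the order [0, 1, 2, 3] gives [1, 2, 1, 2]; set D = diag(1, 2, 1, 2) and form L = D - A. The smallest Laplacian eigenvalue is always 0. The next one, lambda_2 = 0.5858, measures how hard the graph is to disconnect: larger values mean better connectivity. There is one zero in the spectrum, matching the 1 component.

0.5858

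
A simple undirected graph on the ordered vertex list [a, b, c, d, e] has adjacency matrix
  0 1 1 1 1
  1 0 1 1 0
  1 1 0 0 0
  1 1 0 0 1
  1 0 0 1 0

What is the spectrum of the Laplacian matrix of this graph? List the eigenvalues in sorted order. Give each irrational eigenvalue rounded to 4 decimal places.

Each diagonal entry of L is the vertex degree and each off-diagonal entry is -1 where an edge is present, 0 otherwise; in the order [a, b, c, d, e] the diagonal is [4, 3, 2, 3, 2]. Since every row of L sums to 0, the all-ones vector is in the kernel and 0 is an eigenvalue.

[0, 1.5858, 3, 4.4142, 5]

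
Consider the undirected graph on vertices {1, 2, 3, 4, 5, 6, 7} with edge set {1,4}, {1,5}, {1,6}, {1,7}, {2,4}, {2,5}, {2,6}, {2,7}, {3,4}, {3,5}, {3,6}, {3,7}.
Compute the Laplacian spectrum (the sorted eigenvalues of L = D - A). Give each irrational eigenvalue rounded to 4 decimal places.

Reading degrees in the order [1, 2, 3, 4, 5, 6, 7] gives [4, 4, 4, 3, 3, 3, 3]; set D = diag(4, 4, 4, 3, 3, 3, 3) and form L = D - A. Diagonalising L (or applying a numerical eigensolver to the 7x7 matrix) gives the spectrum above. There is one zero in the spectrum, matching the 1 component. By the matrix-tree theorem the graph has (1/7) * product of the nonzero eigenvalues = 432 spanning trees.

[0, 3, 3, 3, 4, 4, 7]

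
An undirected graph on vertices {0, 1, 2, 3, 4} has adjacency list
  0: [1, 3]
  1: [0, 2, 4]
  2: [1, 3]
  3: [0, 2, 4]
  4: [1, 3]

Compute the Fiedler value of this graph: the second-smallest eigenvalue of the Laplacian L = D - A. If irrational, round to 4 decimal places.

2

Each diagonal entry of L is the vertex degree and each off-diagonal entry is -1 where an edge is present, 0 otherwise; in the order [0, 1, 2, 3, 4] the diagonal is [2, 3, 2, 3, 2]. The sorted Laplacian eigenvalues are [0, 2, 2, 3, 5]; the algebraic connectivity is the second entry, 2. The eigenvalues sum to 12, which equals trace(L) = 2|E|. There is one zero in the spectrum, matching the 1 component.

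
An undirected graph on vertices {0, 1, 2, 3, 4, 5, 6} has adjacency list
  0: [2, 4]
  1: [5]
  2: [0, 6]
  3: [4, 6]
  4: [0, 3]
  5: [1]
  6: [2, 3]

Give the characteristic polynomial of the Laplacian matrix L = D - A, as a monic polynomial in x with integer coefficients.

x^7 - 12x^6 + 55x^5 - 120x^4 + 125x^3 - 50x^2

With the vertex order [0, 1, 2, 3, 4, 5, 6], the degrees are [2, 1, 2, 2, 2, 1, 2], giving D = diag(2, 1, 2, 2, 2, 1, 2) and L = D - A. Computing det(xI - L) by cofactor expansion (or equivalently via sum-over-permutations) gives x^7 - 12x^6 + 55x^5 - 120x^4 + 125x^3 - 50x^2. The coefficient of x^6 equals -trace(L) = -12, matching the sum of degrees. The largest eigenvalue, 3.6180, is at most the vertex count 7. The eigenvalues sum to 12, which equals trace(L) = 2|E|.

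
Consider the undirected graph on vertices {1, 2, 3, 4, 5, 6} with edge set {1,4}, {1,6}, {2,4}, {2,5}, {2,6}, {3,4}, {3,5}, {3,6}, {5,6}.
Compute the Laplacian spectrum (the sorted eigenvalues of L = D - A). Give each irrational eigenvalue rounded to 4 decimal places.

[0, 1.7857, 3, 3, 4.5392, 5.6751]

Each diagonal entry of L is the vertex degree and each off-diagonal entry is -1 where an edge is present, 0 otherwise; in the order [1, 2, 3, 4, 5, 6] the diagonal is [2, 3, 3, 3, 3, 4]. The multiplicity of 0 as a Laplacian eigenvalue equals the number of connected components. The single zero eigenvalue shows the graph is connected. The eigenvalues sum to 18, which equals trace(L) = 2|E|.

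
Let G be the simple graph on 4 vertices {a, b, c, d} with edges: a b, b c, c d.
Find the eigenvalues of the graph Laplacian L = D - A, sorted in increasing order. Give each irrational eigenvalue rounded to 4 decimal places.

[0, 0.5858, 2, 3.4142]

Reading degrees in the order [a, b, c, d] gives [1, 2, 2, 1]; set D = diag(1, 2, 2, 1) and form L = D - A. The multiplicity of 0 as a Laplacian eigenvalue equals the number of connected components.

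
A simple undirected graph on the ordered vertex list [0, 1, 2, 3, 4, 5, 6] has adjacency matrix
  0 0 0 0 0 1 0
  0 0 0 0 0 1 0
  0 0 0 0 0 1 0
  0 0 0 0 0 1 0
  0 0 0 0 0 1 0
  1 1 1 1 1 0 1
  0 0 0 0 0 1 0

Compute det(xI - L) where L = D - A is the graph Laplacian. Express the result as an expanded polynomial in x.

x^7 - 12x^6 + 45x^5 - 80x^4 + 75x^3 - 36x^2 + 7x

Each diagonal entry of L is the vertex degree and each off-diagonal entry is -1 where an edge is present, 0 otherwise; in the order [0, 1, 2, 3, 4, 5, 6] the diagonal is [1, 1, 1, 1, 1, 6, 1]. Computing det(xI - L) by cofactor expansion (or equivalently via sum-over-permutations) gives x^7 - 12x^6 + 45x^5 - 80x^4 + 75x^3 - 36x^2 + 7x. The constant term is 0 because L is singular (the all-ones vector lies in its kernel). The eigenvalues sum to 12, which equals trace(L) = 2|E|.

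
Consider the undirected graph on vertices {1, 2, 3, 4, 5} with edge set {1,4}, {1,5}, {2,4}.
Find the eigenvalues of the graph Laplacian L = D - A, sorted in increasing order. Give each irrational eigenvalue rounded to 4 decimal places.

[0, 0, 0.5858, 2, 3.4142]

Reading degrees in the order [1, 2, 3, 4, 5] gives [2, 1, 0, 2, 1]; set D = diag(2, 1, 0, 2, 1) and form L = D - A. L is symmetric positive semidefinite, so every eigenvalue is real and nonnegative. The 2 zero eigenvalues correspond to the 2 connected components.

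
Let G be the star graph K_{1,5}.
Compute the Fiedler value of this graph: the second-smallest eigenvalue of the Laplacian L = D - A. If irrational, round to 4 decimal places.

The graph has 6 vertices and degree multiset [5, 1, 1, 1, 1, 1]; D is the diagonal matrix of degrees and L = D - A. The sorted Laplacian eigenvalues are [0, 1, 1, 1, 1, 6]; the algebraic connectivity is the second entry, 1. There is one zero in the spectrum, matching the 1 component.

1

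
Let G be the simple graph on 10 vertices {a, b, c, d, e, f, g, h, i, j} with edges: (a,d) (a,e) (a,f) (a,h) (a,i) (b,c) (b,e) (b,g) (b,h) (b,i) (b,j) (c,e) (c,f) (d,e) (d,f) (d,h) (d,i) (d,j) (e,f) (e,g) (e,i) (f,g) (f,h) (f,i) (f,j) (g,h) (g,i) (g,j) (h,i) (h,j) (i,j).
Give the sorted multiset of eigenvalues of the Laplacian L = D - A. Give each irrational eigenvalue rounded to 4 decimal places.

Reading degrees in the order [a, b, c, d, e, f, g, h, i, j] gives [5, 6, 3, 6, 7, 8, 6, 7, 8, 6]; set D = diag(5, 6, 3, 6, 7, 8, 6, 7, 8, 6) and form L = D - A. Since every row of L sums to 0, the all-ones vector is in the kernel and 0 is an eigenvalue. The single zero eigenvalue shows the graph is connected.

[0, 2.8191, 4.4386, 6.0455, 6.7524, 6.9381, 7.7137, 8.7212, 9.1095, 9.4619]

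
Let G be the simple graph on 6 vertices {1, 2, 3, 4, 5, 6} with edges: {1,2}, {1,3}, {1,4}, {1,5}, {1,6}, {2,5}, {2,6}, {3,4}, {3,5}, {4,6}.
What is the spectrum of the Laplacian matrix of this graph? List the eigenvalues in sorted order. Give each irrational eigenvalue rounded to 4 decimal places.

[0, 2.3820, 2.3820, 4.6180, 4.6180, 6]

With the vertex order [1, 2, 3, 4, 5, 6], the degrees are [5, 3, 3, 3, 3, 3], giving D = diag(5, 3, 3, 3, 3, 3) and L = D - A. L is symmetric positive semidefinite, so every eigenvalue is real and nonnegative. The single zero eigenvalue shows the graph is connected.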